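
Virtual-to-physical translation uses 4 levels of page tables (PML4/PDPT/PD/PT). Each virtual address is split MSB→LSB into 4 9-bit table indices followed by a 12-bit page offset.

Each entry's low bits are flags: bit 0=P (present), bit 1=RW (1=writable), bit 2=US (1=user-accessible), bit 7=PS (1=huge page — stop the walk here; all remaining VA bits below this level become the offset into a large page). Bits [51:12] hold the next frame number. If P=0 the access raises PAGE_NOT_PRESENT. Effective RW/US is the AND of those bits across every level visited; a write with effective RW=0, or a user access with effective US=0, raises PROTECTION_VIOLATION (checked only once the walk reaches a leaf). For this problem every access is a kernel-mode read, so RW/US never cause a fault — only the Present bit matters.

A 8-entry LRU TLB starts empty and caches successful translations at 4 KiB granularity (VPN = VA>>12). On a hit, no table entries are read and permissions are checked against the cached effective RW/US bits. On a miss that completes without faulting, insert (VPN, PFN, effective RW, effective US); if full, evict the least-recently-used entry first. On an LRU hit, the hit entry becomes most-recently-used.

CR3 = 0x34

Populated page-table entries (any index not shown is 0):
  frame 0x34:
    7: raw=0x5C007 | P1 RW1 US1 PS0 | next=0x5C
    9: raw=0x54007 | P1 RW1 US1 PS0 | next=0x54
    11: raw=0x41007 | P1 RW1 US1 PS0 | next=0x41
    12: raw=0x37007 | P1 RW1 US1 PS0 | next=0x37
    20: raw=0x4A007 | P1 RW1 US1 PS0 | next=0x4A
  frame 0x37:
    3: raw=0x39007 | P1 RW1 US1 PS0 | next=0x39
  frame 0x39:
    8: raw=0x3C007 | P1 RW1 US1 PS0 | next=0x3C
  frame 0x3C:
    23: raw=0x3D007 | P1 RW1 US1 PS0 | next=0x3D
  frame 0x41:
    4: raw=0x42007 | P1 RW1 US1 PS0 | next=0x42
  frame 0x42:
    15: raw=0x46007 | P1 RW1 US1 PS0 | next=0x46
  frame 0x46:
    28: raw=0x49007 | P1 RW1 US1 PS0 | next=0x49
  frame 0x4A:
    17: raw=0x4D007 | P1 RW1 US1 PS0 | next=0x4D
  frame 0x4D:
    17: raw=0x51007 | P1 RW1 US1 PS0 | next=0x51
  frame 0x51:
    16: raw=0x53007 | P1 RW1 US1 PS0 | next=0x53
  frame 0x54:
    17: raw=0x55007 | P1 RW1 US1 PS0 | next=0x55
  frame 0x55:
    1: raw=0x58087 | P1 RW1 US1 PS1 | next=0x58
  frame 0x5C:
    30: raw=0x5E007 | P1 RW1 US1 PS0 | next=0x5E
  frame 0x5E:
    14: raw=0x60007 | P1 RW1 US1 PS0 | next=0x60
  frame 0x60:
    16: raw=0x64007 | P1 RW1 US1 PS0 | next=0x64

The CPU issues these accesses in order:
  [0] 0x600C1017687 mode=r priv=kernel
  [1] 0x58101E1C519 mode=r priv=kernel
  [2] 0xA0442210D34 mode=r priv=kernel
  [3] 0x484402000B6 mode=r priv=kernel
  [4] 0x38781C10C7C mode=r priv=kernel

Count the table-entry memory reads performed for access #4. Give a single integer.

Trace:
#0 VA=0x600C1017687 (r,kernel):
  L0 @0x34[12] → 0x37007  P=1,RW=1,US=1,PS=0
  L1 @0x37[3] → 0x39007  P=1,RW=1,US=1,PS=0
  L2 @0x39[8] → 0x3C007  P=1,RW=1,US=1,PS=0
  L3 @0x3C[23] → 0x3D007  P=1,RW=1,US=1,PS=0
  ⇒ phys 0x3D687  [4 reads]
#1 VA=0x58101E1C519 (r,kernel):
  L0 @0x34[11] → 0x41007  P=1,RW=1,US=1,PS=0
  L1 @0x41[4] → 0x42007  P=1,RW=1,US=1,PS=0
  L2 @0x42[15] → 0x46007  P=1,RW=1,US=1,PS=0
  L3 @0x46[28] → 0x49007  P=1,RW=1,US=1,PS=0
  ⇒ phys 0x49519  [4 reads]
#2 VA=0xA0442210D34 (r,kernel):
  L0 @0x34[20] → 0x4A007  P=1,RW=1,US=1,PS=0
  L1 @0x4A[17] → 0x4D007  P=1,RW=1,US=1,PS=0
  L2 @0x4D[17] → 0x51007  P=1,RW=1,US=1,PS=0
  L3 @0x51[16] → 0x53007  P=1,RW=1,US=1,PS=0
  ⇒ phys 0x53D34  [4 reads]
#3 VA=0x484402000B6 (r,kernel):
  L0 @0x34[9] → 0x54007  P=1,RW=1,US=1,PS=0
  L1 @0x54[17] → 0x55007  P=1,RW=1,US=1,PS=0
  L2 @0x55[1] → 0x58087  P=1,RW=1,US=1,PS=1
  ⇒ phys 0x580B6 (huge @L2)  [3 reads]
#4 VA=0x38781C10C7C (r,kernel):
  L0 @0x34[7] → 0x5C007  P=1,RW=1,US=1,PS=0
  L1 @0x5C[30] → 0x5E007  P=1,RW=1,US=1,PS=0
  L2 @0x5E[14] → 0x60007  P=1,RW=1,US=1,PS=0
  L3 @0x60[16] → 0x64007  P=1,RW=1,US=1,PS=0
  ⇒ phys 0x64C7C  [4 reads]

Entries read for #4: 4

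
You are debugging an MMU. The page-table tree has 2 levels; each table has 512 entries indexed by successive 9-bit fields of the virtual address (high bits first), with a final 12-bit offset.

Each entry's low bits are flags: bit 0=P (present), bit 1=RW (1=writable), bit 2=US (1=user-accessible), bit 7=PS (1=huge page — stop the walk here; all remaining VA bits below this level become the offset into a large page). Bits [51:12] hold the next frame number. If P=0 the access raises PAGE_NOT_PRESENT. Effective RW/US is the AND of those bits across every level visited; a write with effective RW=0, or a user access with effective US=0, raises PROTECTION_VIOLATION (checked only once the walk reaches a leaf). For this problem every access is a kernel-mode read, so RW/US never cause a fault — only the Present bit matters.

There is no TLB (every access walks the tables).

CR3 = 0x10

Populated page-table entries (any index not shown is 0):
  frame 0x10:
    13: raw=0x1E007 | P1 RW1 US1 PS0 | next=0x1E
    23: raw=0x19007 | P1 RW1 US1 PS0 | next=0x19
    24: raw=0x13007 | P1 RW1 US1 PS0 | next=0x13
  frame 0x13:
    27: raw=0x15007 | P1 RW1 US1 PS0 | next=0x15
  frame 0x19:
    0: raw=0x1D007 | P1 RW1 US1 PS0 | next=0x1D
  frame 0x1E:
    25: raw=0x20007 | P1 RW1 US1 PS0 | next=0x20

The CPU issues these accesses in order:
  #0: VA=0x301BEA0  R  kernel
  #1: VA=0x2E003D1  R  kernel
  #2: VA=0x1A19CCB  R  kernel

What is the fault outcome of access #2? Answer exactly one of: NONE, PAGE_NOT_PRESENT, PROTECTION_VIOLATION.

Per-access translation:
#0 VA=0x301BEA0 (r,kernel):
  L0 @0x10[24] → 0x13007  P=1,RW=1,US=1,PS=0
  L1 @0x13[27] → 0x15007  P=1,RW=1,US=1,PS=0
  ✓ 0x15EA0  — 2 lookups
#1 VA=0x2E003D1 (r,kernel):
  L0 @0x10[23] → 0x19007  P=1,RW=1,US=1,PS=0
  L1 @0x19[0] → 0x1D007  P=1,RW=1,US=1,PS=0
  ✓ 0x1D3D1  — 2 lookups
#2 VA=0x1A19CCB (r,kernel):
  L0 @0x10[13] → 0x1E007  P=1,RW=1,US=1,PS=0
  L1 @0x1E[25] → 0x20007  P=1,RW=1,US=1,PS=0
  ✓ 0x20CCB  — 2 lookups

Access #2 fault: NONE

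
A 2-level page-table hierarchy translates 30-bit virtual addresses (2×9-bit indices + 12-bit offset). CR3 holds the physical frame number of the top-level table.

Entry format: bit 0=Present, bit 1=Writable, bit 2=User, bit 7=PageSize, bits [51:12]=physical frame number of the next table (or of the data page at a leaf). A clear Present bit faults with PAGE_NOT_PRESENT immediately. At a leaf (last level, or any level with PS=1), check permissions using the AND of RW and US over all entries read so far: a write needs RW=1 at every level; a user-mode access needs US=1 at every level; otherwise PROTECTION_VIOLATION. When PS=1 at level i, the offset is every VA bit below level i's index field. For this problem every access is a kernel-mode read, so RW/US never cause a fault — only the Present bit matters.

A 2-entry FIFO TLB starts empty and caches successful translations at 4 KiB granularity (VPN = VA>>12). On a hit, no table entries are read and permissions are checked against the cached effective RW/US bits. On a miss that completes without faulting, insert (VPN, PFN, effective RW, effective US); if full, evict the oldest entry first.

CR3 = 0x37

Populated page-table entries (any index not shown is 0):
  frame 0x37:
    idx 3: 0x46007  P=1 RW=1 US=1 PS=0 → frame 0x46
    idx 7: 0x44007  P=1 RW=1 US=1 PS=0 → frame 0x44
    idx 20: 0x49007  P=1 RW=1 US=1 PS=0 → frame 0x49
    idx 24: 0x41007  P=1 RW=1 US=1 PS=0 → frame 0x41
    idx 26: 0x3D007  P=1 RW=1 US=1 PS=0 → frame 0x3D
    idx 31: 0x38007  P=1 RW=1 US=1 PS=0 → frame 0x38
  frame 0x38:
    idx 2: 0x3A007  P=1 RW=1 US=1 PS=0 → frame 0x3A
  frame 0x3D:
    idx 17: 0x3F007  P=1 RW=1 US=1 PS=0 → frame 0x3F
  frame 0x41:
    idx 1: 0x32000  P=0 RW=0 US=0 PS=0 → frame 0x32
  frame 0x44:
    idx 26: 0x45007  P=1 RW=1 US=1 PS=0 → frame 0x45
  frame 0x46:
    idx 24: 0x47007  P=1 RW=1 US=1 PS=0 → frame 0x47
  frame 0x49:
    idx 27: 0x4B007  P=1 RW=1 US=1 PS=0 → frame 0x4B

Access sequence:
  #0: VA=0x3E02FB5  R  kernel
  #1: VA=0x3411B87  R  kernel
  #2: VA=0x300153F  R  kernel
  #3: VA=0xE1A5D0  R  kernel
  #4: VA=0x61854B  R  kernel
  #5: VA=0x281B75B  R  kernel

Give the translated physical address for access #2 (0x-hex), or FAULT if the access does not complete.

Trace:
#0 VA=0x3E02FB5 (r,kernel):
  L0 @0x37[31] → 0x38007  P=1,RW=1,US=1,PS=0
  L1 @0x38[2] → 0x3A007  P=1,RW=1,US=1,PS=0
  ✓ 0x3AFB5  — 2 lookups
#1 VA=0x3411B87 (r,kernel):
  L0 @0x37[26] → 0x3D007  P=1,RW=1,US=1,PS=0
  L1 @0x3D[17] → 0x3F007  P=1,RW=1,US=1,PS=0
  ✓ 0x3FB87  — 2 lookups
#2 VA=0x300153F (r,kernel):
  L0 @0x37[24] → 0x41007  P=1,RW=1,US=1,PS=0
  L1 @0x41[1] → 0x32000  P=0,RW=0,US=0,PS=0
  ✗ PAGE_NOT_PRESENT  [2 reads]
#3 VA=0xE1A5D0 (r,kernel):
  L0 @0x37[7] → 0x44007  P=1,RW=1,US=1,PS=0
  L1 @0x44[26] → 0x45007  P=1,RW=1,US=1,PS=0
  ✓ 0x455D0  — 2 lookups
#4 VA=0x61854B (r,kernel):
  L0 @0x37[3] → 0x46007  P=1,RW=1,US=1,PS=0
  L1 @0x46[24] → 0x47007  P=1,RW=1,US=1,PS=0
  ✓ 0x4754B  — 2 lookups
#5 VA=0x281B75B (r,kernel):
  L0 @0x37[20] → 0x49007  P=1,RW=1,US=1,PS=0
  L1 @0x49[27] → 0x4B007  P=1,RW=1,US=1,PS=0
  ✓ 0x4B75B  — 2 lookups

Access #2 PA: FAULT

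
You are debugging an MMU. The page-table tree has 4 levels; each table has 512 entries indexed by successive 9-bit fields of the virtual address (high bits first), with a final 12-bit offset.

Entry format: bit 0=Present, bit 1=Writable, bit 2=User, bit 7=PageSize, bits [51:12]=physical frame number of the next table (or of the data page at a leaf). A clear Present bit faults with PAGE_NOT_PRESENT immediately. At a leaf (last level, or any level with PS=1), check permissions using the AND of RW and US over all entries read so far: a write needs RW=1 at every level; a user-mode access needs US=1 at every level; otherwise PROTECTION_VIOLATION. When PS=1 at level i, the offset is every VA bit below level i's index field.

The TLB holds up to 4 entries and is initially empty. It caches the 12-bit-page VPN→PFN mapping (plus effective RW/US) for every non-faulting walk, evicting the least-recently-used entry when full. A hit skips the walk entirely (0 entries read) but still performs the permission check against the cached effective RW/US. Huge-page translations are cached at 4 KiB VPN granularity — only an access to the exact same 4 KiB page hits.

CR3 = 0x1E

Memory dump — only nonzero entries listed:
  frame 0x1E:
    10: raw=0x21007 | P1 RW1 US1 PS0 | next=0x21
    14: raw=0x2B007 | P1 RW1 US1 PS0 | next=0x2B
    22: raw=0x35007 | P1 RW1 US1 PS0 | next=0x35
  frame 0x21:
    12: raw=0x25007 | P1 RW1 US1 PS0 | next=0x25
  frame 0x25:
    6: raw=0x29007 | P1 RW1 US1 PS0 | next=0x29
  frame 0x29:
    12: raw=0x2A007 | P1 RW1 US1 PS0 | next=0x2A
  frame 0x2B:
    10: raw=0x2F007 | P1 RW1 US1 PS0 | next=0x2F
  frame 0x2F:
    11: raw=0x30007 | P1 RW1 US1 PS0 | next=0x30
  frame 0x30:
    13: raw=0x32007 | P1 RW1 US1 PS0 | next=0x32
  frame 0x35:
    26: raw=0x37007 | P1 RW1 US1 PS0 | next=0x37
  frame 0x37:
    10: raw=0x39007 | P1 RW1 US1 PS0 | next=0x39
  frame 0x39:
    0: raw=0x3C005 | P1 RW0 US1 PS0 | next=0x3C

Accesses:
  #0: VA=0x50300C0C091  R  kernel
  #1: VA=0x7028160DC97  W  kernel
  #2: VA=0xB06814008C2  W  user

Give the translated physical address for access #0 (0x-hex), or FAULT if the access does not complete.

Trace:
#0 VA=0x50300C0C091 (r,kernel):
  L0: frame=0x1E idx=10 entry=0x21007 [P=1 RW=1 US=1 PS=0]
  L1: frame=0x21 idx=12 entry=0x25007 [P=1 RW=1 US=1 PS=0]
  L2: frame=0x25 idx=6 entry=0x29007 [P=1 RW=1 US=1 PS=0]
  L3: frame=0x29 idx=12 entry=0x2A007 [P=1 RW=1 US=1 PS=0]
  → PA=0x2A091  (4 entries read)
#1 VA=0x7028160DC97 (w,kernel):
  L0: frame=0x1E idx=14 entry=0x2B007 [P=1 RW=1 US=1 PS=0]
  L1: frame=0x2B idx=10 entry=0x2F007 [P=1 RW=1 US=1 PS=0]
  L2: frame=0x2F idx=11 entry=0x30007 [P=1 RW=1 US=1 PS=0]
  L3: frame=0x30 idx=13 entry=0x32007 [P=1 RW=1 US=1 PS=0]
  → PA=0x32C97  (4 entries read)
#2 VA=0xB06814008C2 (w,user):
  L0: frame=0x1E idx=22 entry=0x35007 [P=1 RW=1 US=1 PS=0]
  L1: frame=0x35 idx=26 entry=0x37007 [P=1 RW=1 US=1 PS=0]
  L2: frame=0x37 idx=10 entry=0x39007 [P=1 RW=1 US=1 PS=0]
  L3: frame=0x39 idx=0 entry=0x3C005 [P=1 RW=0 US=1 PS=0]
  ⇒ fault: PROTECTION_VIOLATION  — 4 lookups

Access #0 PA: 0x2A091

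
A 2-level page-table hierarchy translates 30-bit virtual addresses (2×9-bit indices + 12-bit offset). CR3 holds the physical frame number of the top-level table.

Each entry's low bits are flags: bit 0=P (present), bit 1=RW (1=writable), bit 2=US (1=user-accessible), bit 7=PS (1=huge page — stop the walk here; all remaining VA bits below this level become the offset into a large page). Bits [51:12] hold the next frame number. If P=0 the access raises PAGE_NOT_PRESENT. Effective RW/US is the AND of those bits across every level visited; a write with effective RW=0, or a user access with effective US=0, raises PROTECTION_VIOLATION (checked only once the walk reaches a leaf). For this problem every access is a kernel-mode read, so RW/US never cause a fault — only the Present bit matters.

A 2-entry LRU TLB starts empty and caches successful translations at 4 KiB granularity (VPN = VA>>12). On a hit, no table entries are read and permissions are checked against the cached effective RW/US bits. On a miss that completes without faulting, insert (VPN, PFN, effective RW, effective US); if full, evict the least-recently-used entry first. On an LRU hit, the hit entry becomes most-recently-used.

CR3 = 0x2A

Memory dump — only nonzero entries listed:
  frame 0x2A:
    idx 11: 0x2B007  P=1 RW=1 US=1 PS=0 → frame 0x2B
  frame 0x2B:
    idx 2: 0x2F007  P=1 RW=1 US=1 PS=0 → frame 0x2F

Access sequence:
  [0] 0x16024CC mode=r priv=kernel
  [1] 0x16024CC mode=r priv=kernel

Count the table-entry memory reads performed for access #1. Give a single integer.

Walk each access:
#0 VA=0x16024CC (r,kernel):
  L0: frame=0x2A idx=11 entry=0x2B007 [P=1 RW=1 US=1 PS=0]
  L1: frame=0x2B idx=2 entry=0x2F007 [P=1 RW=1 US=1 PS=0]
  ⇒ phys 0x2F4CC  [2 reads]
#1 VA=0x16024CC (r,kernel):
  TLB hit vpn=0x1602 → PA=0x2F4CC

Entries read for #1: 0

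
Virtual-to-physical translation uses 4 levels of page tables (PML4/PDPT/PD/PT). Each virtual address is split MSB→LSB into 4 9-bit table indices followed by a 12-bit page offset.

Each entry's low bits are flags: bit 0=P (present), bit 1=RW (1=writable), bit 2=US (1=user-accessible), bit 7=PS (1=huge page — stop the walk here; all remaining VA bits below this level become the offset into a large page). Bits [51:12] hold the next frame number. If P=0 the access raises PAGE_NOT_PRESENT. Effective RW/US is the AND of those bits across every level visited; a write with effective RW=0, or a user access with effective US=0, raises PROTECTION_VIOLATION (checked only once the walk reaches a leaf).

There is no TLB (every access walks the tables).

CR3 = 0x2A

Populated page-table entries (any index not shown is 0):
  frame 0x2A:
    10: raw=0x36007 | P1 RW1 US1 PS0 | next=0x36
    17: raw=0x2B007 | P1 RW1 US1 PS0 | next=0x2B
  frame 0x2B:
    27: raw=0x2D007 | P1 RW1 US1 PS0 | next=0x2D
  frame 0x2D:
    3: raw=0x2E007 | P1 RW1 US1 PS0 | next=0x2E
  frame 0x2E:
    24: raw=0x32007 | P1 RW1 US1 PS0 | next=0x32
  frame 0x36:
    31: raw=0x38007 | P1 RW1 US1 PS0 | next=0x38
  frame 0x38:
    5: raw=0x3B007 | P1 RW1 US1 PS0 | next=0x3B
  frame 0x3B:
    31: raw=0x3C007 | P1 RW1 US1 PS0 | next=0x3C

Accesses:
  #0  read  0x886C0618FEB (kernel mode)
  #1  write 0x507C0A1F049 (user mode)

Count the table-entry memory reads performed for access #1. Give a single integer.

Trace:
#0 VA=0x886C0618FEB (r,kernel):
  lvl0: tbl 0x2A, slot 17 ⇒ 0x2B007 (P1/RW1/US1/PS0)
  lvl1: tbl 0x2B, slot 27 ⇒ 0x2D007 (P1/RW1/US1/PS0)
  lvl2: tbl 0x2D, slot 3 ⇒ 0x2E007 (P1/RW1/US1/PS0)
  lvl3: tbl 0x2E, slot 24 ⇒ 0x32007 (P1/RW1/US1/PS0)
  ✓ 0x32FEB  — 4 lookups
#1 VA=0x507C0A1F049 (w,user):
  lvl0: tbl 0x2A, slot 10 ⇒ 0x36007 (P1/RW1/US1/PS0)
  lvl1: tbl 0x36, slot 31 ⇒ 0x38007 (P1/RW1/US1/PS0)
  lvl2: tbl 0x38, slot 5 ⇒ 0x3B007 (P1/RW1/US1/PS0)
  lvl3: tbl 0x3B, slot 31 ⇒ 0x3C007 (P1/RW1/US1/PS0)
  ✓ 0x3C049  — 4 lookups

Entries read for #1: 4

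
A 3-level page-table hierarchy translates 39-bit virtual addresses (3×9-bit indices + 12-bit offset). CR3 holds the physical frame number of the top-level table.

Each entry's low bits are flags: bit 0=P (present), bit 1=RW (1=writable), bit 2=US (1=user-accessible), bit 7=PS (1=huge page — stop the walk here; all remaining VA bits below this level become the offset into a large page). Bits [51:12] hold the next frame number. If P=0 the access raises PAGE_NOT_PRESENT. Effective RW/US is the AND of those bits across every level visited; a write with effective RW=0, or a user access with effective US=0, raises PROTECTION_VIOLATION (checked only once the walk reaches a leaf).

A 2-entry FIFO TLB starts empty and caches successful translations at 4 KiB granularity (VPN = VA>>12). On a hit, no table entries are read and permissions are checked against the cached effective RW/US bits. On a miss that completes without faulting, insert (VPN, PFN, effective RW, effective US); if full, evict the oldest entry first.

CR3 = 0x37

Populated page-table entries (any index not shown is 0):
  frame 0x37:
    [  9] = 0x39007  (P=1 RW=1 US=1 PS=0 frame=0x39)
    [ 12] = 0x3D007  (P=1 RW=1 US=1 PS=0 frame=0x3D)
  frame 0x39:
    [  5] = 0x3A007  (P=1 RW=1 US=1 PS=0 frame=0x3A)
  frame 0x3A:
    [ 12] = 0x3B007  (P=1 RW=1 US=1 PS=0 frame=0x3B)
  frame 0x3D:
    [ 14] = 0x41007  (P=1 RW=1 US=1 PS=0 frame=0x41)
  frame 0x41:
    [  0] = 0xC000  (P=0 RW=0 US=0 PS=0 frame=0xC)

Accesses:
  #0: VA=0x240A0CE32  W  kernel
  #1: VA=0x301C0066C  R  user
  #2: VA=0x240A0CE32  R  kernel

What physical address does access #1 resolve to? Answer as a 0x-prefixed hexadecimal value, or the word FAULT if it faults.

Trace:
#0 VA=0x240A0CE32 (w,kernel):
  L0: frame=0x37 idx=9 entry=0x39007 [P=1 RW=1 US=1 PS=0]
  L1: frame=0x39 idx=5 entry=0x3A007 [P=1 RW=1 US=1 PS=0]
  L2: frame=0x3A idx=12 entry=0x3B007 [P=1 RW=1 US=1 PS=0]
  ✓ 0x3BE32  — 3 lookups
#1 VA=0x301C0066C (r,user):
  L0: frame=0x37 idx=12 entry=0x3D007 [P=1 RW=1 US=1 PS=0]
  L1: frame=0x3D idx=14 entry=0x41007 [P=1 RW=1 US=1 PS=0]
  L2: frame=0x41 idx=0 entry=0xC000 [P=0 RW=0 US=0 PS=0]
  ⇒ fault: PAGE_NOT_PRESENT  — 3 lookups
#2 VA=0x240A0CE32 (r,kernel):
  TLB hit vpn=0x240A0C → PA=0x3BE32

Access #1 PA: FAULT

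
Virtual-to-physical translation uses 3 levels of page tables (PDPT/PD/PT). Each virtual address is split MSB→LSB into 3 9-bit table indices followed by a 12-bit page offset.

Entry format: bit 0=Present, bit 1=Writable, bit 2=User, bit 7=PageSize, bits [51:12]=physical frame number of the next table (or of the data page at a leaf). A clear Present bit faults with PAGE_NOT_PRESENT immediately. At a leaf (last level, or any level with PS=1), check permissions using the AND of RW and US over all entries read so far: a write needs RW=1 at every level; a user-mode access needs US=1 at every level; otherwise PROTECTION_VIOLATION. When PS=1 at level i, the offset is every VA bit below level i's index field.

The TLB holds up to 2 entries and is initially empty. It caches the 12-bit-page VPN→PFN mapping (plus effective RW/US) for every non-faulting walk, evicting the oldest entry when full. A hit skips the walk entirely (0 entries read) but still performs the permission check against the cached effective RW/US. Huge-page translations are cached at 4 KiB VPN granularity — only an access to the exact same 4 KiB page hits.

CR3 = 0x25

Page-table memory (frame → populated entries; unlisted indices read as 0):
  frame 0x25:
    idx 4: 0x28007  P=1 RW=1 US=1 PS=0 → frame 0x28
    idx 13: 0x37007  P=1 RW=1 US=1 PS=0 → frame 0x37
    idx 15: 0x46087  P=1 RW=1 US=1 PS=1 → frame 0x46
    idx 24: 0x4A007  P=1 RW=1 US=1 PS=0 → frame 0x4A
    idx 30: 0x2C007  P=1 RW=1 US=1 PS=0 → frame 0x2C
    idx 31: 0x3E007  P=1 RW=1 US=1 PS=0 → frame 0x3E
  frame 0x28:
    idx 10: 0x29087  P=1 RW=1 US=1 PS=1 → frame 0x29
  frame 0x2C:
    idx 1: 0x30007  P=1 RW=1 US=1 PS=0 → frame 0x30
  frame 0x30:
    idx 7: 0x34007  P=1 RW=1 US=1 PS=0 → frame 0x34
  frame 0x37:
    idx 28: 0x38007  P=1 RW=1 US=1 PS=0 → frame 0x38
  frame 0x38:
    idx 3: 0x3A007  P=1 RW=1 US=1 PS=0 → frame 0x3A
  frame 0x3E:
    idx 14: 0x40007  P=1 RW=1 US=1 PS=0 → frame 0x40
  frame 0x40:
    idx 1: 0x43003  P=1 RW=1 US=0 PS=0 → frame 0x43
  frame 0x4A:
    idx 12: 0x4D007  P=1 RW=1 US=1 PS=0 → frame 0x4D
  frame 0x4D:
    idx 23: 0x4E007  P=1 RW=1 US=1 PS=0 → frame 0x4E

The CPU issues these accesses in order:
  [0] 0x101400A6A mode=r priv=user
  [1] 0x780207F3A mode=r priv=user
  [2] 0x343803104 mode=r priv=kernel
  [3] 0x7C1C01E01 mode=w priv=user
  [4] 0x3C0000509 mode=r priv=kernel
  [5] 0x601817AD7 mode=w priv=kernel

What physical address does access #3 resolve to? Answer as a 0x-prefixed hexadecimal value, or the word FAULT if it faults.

Trace:
#0 VA=0x101400A6A (r,user):
  [0] read 0x25 idx=4: raw=0x28007 flags P=1 W=1 U=1 S=0
  [1] read 0x28 idx=10: raw=0x29087 flags P=1 W=1 U=1 S=1
  ⇒ phys 0x29A6A (huge @L1)  [2 reads]
#1 VA=0x780207F3A (r,user):
  [0] read 0x25 idx=30: raw=0x2C007 flags P=1 W=1 U=1 S=0
  [1] read 0x2C idx=1: raw=0x30007 flags P=1 W=1 U=1 S=0
  [2] read 0x30 idx=7: raw=0x34007 flags P=1 W=1 U=1 S=0
  ⇒ phys 0x34F3A  [3 reads]
#2 VA=0x343803104 (r,kernel):
  [0] read 0x25 idx=13: raw=0x37007 flags P=1 W=1 U=1 S=0
  [1] read 0x37 idx=28: raw=0x38007 flags P=1 W=1 U=1 S=0
  [2] read 0x38 idx=3: raw=0x3A007 flags P=1 W=1 U=1 S=0
  ⇒ phys 0x3A104  [3 reads]
#3 VA=0x7C1C01E01 (w,user):
  [0] read 0x25 idx=31: raw=0x3E007 flags P=1 W=1 U=1 S=0
  [1] read 0x3E idx=14: raw=0x40007 flags P=1 W=1 U=1 S=0
  [2] read 0x40 idx=1: raw=0x43003 flags P=1 W=1 U=0 S=0
  ⇒ fault: PROTECTION_VIOLATION  — 3 lookups
#4 VA=0x3C0000509 (r,kernel):
  [0] read 0x25 idx=15: raw=0x46087 flags P=1 W=1 U=1 S=1
  ⇒ phys 0x46509 (huge @L0)  [1 reads]
#5 VA=0x601817AD7 (w,kernel):
  [0] read 0x25 idx=24: raw=0x4A007 flags P=1 W=1 U=1 S=0
  [1] read 0x4A idx=12: raw=0x4D007 flags P=1 W=1 U=1 S=0
  [2] read 0x4D idx=23: raw=0x4E007 flags P=1 W=1 U=1 S=0
  ⇒ phys 0x4EAD7  [3 reads]

Access #3 PA: FAULT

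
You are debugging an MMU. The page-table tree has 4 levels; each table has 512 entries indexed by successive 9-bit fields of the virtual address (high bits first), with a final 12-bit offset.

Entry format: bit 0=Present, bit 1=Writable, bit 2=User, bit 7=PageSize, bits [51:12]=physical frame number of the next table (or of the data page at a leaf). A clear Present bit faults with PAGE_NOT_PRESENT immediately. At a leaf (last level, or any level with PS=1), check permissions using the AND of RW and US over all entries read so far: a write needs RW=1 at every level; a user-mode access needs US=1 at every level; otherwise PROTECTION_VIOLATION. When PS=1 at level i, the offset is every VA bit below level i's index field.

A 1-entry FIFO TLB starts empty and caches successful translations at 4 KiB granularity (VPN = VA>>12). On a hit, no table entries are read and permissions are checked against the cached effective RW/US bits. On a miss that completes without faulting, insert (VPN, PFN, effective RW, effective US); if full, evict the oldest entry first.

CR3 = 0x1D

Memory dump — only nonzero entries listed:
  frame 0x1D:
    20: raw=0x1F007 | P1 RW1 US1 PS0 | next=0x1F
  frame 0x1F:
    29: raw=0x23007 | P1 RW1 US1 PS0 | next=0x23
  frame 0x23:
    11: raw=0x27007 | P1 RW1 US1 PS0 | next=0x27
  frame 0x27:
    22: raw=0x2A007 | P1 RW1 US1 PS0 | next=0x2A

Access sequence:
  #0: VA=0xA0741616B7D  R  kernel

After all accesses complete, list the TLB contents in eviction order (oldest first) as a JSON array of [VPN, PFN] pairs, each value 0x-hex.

Walk each access:
#0 VA=0xA0741616B7D (r,kernel):
  [0] read 0x1D idx=20: raw=0x1F007 flags P=1 W=1 U=1 S=0
  [1] read 0x1F idx=29: raw=0x23007 flags P=1 W=1 U=1 S=0
  [2] read 0x23 idx=11: raw=0x27007 flags P=1 W=1 U=1 S=0
  [3] read 0x27 idx=22: raw=0x2A007 flags P=1 W=1 U=1 S=0
  → PA=0x2AB7D  (4 entries read)

TLB: [["0xA0741616", "0x2A"]]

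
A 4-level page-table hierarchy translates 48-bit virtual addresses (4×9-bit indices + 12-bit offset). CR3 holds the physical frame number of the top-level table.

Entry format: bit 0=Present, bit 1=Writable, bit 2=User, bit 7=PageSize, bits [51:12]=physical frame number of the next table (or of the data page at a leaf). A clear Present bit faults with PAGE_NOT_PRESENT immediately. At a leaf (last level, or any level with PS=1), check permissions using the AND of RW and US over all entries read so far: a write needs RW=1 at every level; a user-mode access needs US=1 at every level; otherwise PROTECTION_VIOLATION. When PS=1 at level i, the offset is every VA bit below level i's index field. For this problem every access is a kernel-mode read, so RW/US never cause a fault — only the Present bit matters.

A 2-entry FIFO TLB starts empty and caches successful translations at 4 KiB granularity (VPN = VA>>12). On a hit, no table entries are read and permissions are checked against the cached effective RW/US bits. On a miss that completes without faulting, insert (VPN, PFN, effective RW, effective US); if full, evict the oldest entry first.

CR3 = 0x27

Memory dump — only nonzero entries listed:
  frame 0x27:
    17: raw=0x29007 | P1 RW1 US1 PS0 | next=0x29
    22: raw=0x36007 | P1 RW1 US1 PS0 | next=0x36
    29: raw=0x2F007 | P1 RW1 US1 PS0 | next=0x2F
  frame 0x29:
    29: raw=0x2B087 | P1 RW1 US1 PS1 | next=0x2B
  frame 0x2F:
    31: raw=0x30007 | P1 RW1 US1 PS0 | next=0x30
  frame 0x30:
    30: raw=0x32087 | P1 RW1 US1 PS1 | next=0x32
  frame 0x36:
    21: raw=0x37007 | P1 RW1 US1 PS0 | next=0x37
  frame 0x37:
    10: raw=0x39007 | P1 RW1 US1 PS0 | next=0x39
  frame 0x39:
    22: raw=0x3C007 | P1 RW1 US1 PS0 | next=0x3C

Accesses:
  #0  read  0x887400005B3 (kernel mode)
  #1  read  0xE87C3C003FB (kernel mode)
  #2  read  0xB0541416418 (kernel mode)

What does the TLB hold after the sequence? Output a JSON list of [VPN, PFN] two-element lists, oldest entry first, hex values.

Per-access translation:
#0 VA=0x887400005B3 (r,kernel):
  lvl0: tbl 0x27, slot 17 ⇒ 0x29007 (P1/RW1/US1/PS0)
  lvl1: tbl 0x29, slot 29 ⇒ 0x2B087 (P1/RW1/US1/PS1)
  ⇒ phys 0x2B5B3 (huge @L1)  [2 reads]
#1 VA=0xE87C3C003FB (r,kernel):
  lvl0: tbl 0x27, slot 29 ⇒ 0x2F007 (P1/RW1/US1/PS0)
  lvl1: tbl 0x2F, slot 31 ⇒ 0x30007 (P1/RW1/US1/PS0)
  lvl2: tbl 0x30, slot 30 ⇒ 0x32087 (P1/RW1/US1/PS1)
  ⇒ phys 0x323FB (huge @L2)  [3 reads]
#2 VA=0xB0541416418 (r,kernel):
  lvl0: tbl 0x27, slot 22 ⇒ 0x36007 (P1/RW1/US1/PS0)
  lvl1: tbl 0x36, slot 21 ⇒ 0x37007 (P1/RW1/US1/PS0)
  lvl2: tbl 0x37, slot 10 ⇒ 0x39007 (P1/RW1/US1/PS0)
  lvl3: tbl 0x39, slot 22 ⇒ 0x3C007 (P1/RW1/US1/PS0)
  ⇒ phys 0x3C418  [4 reads]

TLB: [["0xE87C3C00", "0x32"], ["0xB0541416", "0x3C"]]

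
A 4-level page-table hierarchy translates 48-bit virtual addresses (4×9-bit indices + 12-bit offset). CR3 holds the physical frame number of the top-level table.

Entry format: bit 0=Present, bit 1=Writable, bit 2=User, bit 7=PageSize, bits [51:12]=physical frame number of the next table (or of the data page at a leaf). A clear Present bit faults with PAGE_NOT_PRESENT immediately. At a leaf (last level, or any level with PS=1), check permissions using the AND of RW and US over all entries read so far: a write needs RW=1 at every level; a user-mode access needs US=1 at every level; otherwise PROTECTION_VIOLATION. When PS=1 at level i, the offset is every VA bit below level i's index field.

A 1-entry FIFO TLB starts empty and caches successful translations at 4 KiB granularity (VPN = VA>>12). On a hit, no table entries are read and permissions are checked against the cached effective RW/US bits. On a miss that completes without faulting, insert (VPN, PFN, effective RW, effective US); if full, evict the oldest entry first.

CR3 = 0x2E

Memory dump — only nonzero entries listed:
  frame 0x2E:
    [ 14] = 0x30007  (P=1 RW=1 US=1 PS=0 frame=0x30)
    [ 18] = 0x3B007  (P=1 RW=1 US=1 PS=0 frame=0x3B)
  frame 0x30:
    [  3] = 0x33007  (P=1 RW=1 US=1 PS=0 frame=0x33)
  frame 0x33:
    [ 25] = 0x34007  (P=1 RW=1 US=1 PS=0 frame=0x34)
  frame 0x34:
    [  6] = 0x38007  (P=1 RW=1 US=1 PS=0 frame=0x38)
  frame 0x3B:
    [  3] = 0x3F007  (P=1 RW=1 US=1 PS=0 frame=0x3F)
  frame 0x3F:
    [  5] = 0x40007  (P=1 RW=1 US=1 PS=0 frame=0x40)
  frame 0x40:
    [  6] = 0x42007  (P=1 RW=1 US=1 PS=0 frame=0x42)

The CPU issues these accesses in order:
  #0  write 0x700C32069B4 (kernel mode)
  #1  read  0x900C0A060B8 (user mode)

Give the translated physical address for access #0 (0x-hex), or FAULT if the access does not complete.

Per-access translation:
#0 VA=0x700C32069B4 (w,kernel):
  [0] read 0x2E idx=14: raw=0x30007 flags P=1 W=1 U=1 S=0
  [1] read 0x30 idx=3: raw=0x33007 flags P=1 W=1 U=1 S=0
  [2] read 0x33 idx=25: raw=0x34007 flags P=1 W=1 U=1 S=0
  [3] read 0x34 idx=6: raw=0x38007 flags P=1 W=1 U=1 S=0
  ✓ 0x389B4  — 4 lookups
#1 VA=0x900C0A060B8 (r,user):
  [0] read 0x2E idx=18: raw=0x3B007 flags P=1 W=1 U=1 S=0
  [1] read 0x3B idx=3: raw=0x3F007 flags P=1 W=1 U=1 S=0
  [2] read 0x3F idx=5: raw=0x40007 flags P=1 W=1 U=1 S=0
  [3] read 0x40 idx=6: raw=0x42007 flags P=1 W=1 U=1 S=0
  ✓ 0x420B8  — 4 lookups

Access #0 PA: 0x389B4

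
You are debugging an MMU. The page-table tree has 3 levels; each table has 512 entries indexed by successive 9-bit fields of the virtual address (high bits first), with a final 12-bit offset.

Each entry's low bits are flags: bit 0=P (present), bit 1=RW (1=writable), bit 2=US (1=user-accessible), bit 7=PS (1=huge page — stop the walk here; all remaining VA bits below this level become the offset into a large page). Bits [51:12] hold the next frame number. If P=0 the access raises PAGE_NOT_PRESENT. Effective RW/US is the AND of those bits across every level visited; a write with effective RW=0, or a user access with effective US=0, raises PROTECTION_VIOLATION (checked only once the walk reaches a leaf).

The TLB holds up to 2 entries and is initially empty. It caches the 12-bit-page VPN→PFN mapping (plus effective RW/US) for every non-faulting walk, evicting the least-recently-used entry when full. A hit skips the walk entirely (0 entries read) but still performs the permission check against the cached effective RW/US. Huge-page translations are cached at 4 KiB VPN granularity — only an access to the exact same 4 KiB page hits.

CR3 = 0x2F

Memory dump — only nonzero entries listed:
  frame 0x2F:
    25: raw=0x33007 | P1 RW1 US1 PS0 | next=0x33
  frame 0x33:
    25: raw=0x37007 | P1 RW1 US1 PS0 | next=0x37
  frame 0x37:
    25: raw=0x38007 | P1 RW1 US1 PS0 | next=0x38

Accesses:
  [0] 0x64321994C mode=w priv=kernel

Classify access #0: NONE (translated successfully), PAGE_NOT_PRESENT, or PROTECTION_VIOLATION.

Per-access translation:
#0 VA=0x64321994C (w,kernel):
  L0: frame=0x2F idx=25 entry=0x33007 [P=1 RW=1 US=1 PS=0]
  L1: frame=0x33 idx=25 entry=0x37007 [P=1 RW=1 US=1 PS=0]
  L2: frame=0x37 idx=25 entry=0x38007 [P=1 RW=1 US=1 PS=0]
  → PA=0x3894C  (3 entries read)

Access #0 fault: NONE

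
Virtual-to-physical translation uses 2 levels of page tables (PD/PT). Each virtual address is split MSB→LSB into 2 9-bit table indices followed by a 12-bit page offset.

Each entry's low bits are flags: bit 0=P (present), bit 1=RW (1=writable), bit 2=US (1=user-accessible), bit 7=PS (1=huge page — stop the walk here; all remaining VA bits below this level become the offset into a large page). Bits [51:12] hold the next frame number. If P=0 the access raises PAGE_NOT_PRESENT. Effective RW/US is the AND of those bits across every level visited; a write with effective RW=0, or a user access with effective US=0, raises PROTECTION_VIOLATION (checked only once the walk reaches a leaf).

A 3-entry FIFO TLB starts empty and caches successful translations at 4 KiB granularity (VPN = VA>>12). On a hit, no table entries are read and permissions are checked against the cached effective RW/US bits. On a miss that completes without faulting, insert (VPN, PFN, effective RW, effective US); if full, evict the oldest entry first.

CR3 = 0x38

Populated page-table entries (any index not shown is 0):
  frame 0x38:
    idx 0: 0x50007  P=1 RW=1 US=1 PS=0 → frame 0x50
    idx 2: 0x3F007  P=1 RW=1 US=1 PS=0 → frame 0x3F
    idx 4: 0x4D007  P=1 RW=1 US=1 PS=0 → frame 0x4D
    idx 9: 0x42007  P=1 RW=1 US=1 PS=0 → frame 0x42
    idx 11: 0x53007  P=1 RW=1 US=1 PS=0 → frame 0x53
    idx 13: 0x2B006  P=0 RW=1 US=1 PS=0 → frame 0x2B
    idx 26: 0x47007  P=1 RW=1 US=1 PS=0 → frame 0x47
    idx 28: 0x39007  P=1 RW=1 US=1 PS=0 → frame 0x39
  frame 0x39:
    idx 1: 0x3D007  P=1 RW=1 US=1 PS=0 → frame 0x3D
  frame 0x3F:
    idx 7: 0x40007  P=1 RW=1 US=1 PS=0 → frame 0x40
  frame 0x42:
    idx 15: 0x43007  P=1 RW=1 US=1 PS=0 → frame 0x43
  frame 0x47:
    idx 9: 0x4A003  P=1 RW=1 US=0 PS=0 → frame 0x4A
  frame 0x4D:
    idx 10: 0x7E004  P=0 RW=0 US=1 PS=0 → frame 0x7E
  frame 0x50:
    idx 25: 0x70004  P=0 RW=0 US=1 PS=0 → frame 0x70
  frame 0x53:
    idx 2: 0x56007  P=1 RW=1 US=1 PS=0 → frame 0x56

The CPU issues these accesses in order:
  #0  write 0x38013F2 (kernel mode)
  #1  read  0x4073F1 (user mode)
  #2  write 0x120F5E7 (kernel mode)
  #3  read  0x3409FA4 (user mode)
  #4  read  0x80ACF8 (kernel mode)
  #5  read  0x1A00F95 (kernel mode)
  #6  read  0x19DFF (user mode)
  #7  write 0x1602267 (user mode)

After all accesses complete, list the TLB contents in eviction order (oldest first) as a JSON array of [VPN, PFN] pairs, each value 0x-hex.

Trace:
#0 VA=0x38013F2 (w,kernel):
  L0: frame=0x38 idx=28 entry=0x39007 [P=1 RW=1 US=1 PS=0]
  L1: frame=0x39 idx=1 entry=0x3D007 [P=1 RW=1 US=1 PS=0]
  → PA=0x3D3F2  (2 entries read)
#1 VA=0x4073F1 (r,user):
  L0: frame=0x38 idx=2 entry=0x3F007 [P=1 RW=1 US=1 PS=0]
  L1: frame=0x3F idx=7 entry=0x40007 [P=1 RW=1 US=1 PS=0]
  → PA=0x403F1  (2 entries read)
#2 VA=0x120F5E7 (w,kernel):
  L0: frame=0x38 idx=9 entry=0x42007 [P=1 RW=1 US=1 PS=0]
  L1: frame=0x42 idx=15 entry=0x43007 [P=1 RW=1 US=1 PS=0]
  → PA=0x435E7  (2 entries read)
#3 VA=0x3409FA4 (r,user):
  L0: frame=0x38 idx=26 entry=0x47007 [P=1 RW=1 US=1 PS=0]
  L1: frame=0x47 idx=9 entry=0x4A003 [P=1 RW=1 US=0 PS=0]
  → PROTECTION_VIOLATION  (2 entries read)
#4 VA=0x80ACF8 (r,kernel):
  L0: frame=0x38 idx=4 entry=0x4D007 [P=1 RW=1 US=1 PS=0]
  L1: frame=0x4D idx=10 entry=0x7E004 [P=0 RW=0 US=1 PS=0]
  → PAGE_NOT_PRESENT  (2 entries read)
#5 VA=0x1A00F95 (r,kernel):
  L0: frame=0x38 idx=13 entry=0x2B006 [P=0 RW=1 US=1 PS=0]
  → PAGE_NOT_PRESENT  (1 entries read)
#6 VA=0x19DFF (r,user):
  L0: frame=0x38 idx=0 entry=0x50007 [P=1 RW=1 US=1 PS=0]
  L1: frame=0x50 idx=25 entry=0x70004 [P=0 RW=0 US=1 PS=0]
  → PAGE_NOT_PRESENT  (2 entries read)
#7 VA=0x1602267 (w,user):
  L0: frame=0x38 idx=11 entry=0x53007 [P=1 RW=1 US=1 PS=0]
  L1: frame=0x53 idx=2 entry=0x56007 [P=1 RW=1 US=1 PS=0]
  → PA=0x56267  (2 entries read)

TLB: [["0x407", "0x40"], ["0x120F", "0x43"], ["0x1602", "0x56"]]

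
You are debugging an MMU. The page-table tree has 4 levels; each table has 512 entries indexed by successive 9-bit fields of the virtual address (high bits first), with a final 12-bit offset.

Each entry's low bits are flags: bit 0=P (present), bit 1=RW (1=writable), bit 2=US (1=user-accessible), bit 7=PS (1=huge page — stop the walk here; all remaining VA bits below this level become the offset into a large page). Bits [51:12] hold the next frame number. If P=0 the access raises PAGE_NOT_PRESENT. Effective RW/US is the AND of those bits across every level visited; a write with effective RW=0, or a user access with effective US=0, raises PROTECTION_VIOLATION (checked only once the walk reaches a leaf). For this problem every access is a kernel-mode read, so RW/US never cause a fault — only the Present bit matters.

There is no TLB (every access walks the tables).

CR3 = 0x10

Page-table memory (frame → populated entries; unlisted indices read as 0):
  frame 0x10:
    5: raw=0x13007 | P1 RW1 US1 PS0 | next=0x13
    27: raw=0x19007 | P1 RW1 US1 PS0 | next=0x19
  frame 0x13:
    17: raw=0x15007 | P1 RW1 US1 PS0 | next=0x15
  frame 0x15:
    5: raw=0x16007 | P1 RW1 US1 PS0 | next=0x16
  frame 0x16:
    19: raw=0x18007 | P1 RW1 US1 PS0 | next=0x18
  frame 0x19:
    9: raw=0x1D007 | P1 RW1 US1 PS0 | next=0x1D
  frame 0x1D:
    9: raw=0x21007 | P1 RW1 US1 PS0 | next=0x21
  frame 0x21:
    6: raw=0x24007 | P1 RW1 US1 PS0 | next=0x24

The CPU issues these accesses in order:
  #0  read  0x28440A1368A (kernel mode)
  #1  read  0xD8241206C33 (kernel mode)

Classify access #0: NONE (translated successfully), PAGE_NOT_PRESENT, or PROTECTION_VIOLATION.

Trace:
#0 VA=0x28440A1368A (r,kernel):
  L0 @0x10[5] → 0x13007  P=1,RW=1,US=1,PS=0
  L1 @0x13[17] → 0x15007  P=1,RW=1,US=1,PS=0
  L2 @0x15[5] → 0x16007  P=1,RW=1,US=1,PS=0
  L3 @0x16[19] → 0x18007  P=1,RW=1,US=1,PS=0
  ⇒ phys 0x1868A  [4 reads]
#1 VA=0xD8241206C33 (r,kernel):
  L0 @0x10[27] → 0x19007  P=1,RW=1,US=1,PS=0
  L1 @0x19[9] → 0x1D007  P=1,RW=1,US=1,PS=0
  L2 @0x1D[9] → 0x21007  P=1,RW=1,US=1,PS=0
  L3 @0x21[6] → 0x24007  P=1,RW=1,US=1,PS=0
  ⇒ phys 0x24C33  [4 reads]

Access #0 fault: NONE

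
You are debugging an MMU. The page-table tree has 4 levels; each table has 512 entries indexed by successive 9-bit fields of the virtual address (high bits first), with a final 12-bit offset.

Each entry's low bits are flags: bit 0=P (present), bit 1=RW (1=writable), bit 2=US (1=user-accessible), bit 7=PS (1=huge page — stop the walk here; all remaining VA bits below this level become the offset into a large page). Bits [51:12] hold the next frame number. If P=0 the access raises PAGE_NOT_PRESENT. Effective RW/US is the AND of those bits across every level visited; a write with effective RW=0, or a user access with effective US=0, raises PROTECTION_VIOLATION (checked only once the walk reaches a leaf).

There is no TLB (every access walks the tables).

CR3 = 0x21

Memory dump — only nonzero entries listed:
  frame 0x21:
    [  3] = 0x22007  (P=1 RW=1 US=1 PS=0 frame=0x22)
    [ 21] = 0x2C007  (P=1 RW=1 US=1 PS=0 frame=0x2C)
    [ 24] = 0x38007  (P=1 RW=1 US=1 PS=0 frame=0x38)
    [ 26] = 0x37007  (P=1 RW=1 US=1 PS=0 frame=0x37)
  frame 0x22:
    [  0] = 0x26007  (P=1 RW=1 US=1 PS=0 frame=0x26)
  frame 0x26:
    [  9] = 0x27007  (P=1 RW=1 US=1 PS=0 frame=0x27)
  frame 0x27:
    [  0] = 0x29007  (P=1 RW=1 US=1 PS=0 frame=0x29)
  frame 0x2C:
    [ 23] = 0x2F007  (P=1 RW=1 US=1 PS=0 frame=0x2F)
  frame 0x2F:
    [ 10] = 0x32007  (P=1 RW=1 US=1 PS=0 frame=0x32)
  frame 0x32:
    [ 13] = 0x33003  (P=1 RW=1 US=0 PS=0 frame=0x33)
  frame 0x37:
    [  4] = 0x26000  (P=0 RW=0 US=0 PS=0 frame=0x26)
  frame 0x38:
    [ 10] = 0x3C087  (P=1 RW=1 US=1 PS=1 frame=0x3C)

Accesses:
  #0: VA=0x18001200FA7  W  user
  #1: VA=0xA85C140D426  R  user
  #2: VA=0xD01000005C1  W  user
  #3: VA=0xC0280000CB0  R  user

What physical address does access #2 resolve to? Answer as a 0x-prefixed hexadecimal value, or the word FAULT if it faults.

Trace:
#0 VA=0x18001200FA7 (w,user):
  L0 @0x21[3] → 0x22007  P=1,RW=1,US=1,PS=0
  L1 @0x22[0] → 0x26007  P=1,RW=1,US=1,PS=0
  L2 @0x26[9] → 0x27007  P=1,RW=1,US=1,PS=0
  L3 @0x27[0] → 0x29007  P=1,RW=1,US=1,PS=0
  ⇒ phys 0x29FA7  [4 reads]
#1 VA=0xA85C140D426 (r,user):
  L0 @0x21[21] → 0x2C007  P=1,RW=1,US=1,PS=0
  L1 @0x2C[23] → 0x2F007  P=1,RW=1,US=1,PS=0
  L2 @0x2F[10] → 0x32007  P=1,RW=1,US=1,PS=0
  L3 @0x32[13] → 0x33003  P=1,RW=1,US=0,PS=0
  ✗ PROTECTION_VIOLATION  [4 reads]
#2 VA=0xD01000005C1 (w,user):
  L0 @0x21[26] → 0x37007  P=1,RW=1,US=1,PS=0
  L1 @0x37[4] → 0x26000  P=0,RW=0,US=0,PS=0
  ✗ PAGE_NOT_PRESENT  [2 reads]
#3 VA=0xC0280000CB0 (r,user):
  L0 @0x21[24] → 0x38007  P=1,RW=1,US=1,PS=0
  L1 @0x38[10] → 0x3C087  P=1,RW=1,US=1,PS=1
  ⇒ phys 0x3CCB0 (huge @L1)  [2 reads]

Access #2 PA: FAULT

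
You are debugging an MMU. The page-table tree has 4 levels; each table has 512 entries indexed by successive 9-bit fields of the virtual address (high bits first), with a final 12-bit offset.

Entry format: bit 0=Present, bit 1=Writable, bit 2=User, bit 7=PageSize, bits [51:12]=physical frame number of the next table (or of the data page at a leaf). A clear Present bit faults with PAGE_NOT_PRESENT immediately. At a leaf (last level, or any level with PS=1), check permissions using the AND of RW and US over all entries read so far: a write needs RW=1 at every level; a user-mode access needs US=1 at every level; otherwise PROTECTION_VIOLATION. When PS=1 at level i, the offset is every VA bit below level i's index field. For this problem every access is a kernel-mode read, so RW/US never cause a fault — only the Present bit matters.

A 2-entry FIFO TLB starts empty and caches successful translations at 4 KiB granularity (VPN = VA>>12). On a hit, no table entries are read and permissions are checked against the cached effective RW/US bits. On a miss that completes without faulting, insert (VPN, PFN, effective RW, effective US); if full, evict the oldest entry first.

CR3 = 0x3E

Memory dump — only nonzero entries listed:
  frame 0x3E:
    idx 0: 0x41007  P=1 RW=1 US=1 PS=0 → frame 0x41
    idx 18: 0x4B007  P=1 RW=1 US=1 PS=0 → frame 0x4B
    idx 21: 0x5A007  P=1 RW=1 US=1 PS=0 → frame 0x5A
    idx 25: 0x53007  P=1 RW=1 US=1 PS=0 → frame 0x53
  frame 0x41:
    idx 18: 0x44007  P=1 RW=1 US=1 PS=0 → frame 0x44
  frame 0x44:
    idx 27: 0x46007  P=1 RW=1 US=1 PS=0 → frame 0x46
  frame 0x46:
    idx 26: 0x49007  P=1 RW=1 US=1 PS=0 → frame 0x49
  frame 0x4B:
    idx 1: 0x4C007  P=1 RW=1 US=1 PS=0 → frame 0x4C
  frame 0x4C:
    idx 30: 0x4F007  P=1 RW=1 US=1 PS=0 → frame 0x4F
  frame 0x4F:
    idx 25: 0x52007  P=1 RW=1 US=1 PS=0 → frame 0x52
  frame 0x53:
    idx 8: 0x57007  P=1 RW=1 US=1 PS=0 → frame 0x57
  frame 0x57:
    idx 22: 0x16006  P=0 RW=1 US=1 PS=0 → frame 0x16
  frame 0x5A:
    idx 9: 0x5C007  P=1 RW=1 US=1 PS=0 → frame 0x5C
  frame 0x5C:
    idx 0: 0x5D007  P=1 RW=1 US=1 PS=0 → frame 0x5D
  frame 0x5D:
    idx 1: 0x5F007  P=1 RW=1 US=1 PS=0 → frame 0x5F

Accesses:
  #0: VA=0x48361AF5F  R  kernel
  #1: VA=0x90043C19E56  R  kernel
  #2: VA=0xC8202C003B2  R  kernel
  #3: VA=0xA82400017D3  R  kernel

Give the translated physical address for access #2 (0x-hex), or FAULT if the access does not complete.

Per-access translation:
#0 VA=0x48361AF5F (r,kernel):
  lvl0: tbl 0x3E, slot 0 ⇒ 0x41007 (P1/RW1/US1/PS0)
  lvl1: tbl 0x41, slot 18 ⇒ 0x44007 (P1/RW1/US1/PS0)
  lvl2: tbl 0x44, slot 27 ⇒ 0x46007 (P1/RW1/US1/PS0)
  lvl3: tbl 0x46, slot 26 ⇒ 0x49007 (P1/RW1/US1/PS0)
  ⇒ phys 0x49F5F  [4 reads]
#1 VA=0x90043C19E56 (r,kernel):
  lvl0: tbl 0x3E, slot 18 ⇒ 0x4B007 (P1/RW1/US1/PS0)
  lvl1: tbl 0x4B, slot 1 ⇒ 0x4C007 (P1/RW1/US1/PS0)
  lvl2: tbl 0x4C, slot 30 ⇒ 0x4F007 (P1/RW1/US1/PS0)
  lvl3: tbl 0x4F, slot 25 ⇒ 0x52007 (P1/RW1/US1/PS0)
  ⇒ phys 0x52E56  [4 reads]
#2 VA=0xC8202C003B2 (r,kernel):
  lvl0: tbl 0x3E, slot 25 ⇒ 0x53007 (P1/RW1/US1/PS0)
  lvl1: tbl 0x53, slot 8 ⇒ 0x57007 (P1/RW1/US1/PS0)
  lvl2: tbl 0x57, slot 22 ⇒ 0x16006 (P0/RW1/US1/PS0)
  → PAGE_NOT_PRESENT  (3 entries read)
#3 VA=0xA82400017D3 (r,kernel):
  lvl0: tbl 0x3E, slot 21 ⇒ 0x5A007 (P1/RW1/US1/PS0)
  lvl1: tbl 0x5A, slot 9 ⇒ 0x5C007 (P1/RW1/US1/PS0)
  lvl2: tbl 0x5C, slot 0 ⇒ 0x5D007 (P1/RW1/US1/PS0)
  lvl3: tbl 0x5D, slot 1 ⇒ 0x5F007 (P1/RW1/US1/PS0)
  ⇒ phys 0x5F7D3  [4 reads]

Access #2 PA: FAULT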